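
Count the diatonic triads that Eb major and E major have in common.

0

Diatonic triads of Eb major: Eb major (I), F minor (ii), G minor (iii), Ab major (IV), Bb major (V), C minor (vi), D diminished (vii°).
Diatonic triads of E major: E major (I), F# minor (ii), G# minor (iii), A major (IV), B major (V), C# minor (vi), D# diminished (vii°).
No triad has the same root and quality in both keys.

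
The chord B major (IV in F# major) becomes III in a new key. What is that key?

G# minor

The numeral III denotes a major triad on scale degree 3. With B on degree 3, the tonic of the new key is G#.
Degree 3 carries a major triad in natural-minor keys, so the destination is G# minor.
Check: the diatonic triads of G# minor (natural minor) are G#m (i), A#dim (ii°), B (III), C#m (iv), D#m (v), E (VI), F# (VII) — B major is indeed III.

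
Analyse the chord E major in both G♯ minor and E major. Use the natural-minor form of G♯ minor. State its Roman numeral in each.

The scale of G♯ minor (natural minor) is G♯ A♯ B C♯ D♯ E F♯; E is degree 6, and the triad built there (E-G♯-B) is major, so it is VI.
The scale of E major is E F♯ G♯ A B C♯ D♯; E is degree 1, and the triad built there (E-G♯-B) is major, so it is I.

VI in G♯ minor; I in E major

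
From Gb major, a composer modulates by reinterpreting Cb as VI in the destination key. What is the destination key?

The numeral VI denotes a major triad on scale degree 6. With Cb on degree 6, the tonic of the new key is Eb.
Degree 6 carries a major triad in minor keys, so the destination is Eb minor.
Check: the diatonic triads of Eb minor (natural minor) are Ebm (i), Fdim (ii°), Gb (III), Abm (iv), Bbm (v), Cb (VI), Db (VII) — Cb is indeed VI.

Eb minor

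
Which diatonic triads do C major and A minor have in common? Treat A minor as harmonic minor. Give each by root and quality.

Triads in C major: C major (I), D minor (ii), E minor (iii), F major (IV), G major (V), A minor (vi), B diminished (vii°).
Triads in A minor (harmonic minor): A minor (i), B diminished (ii°), C augmented (III+), D minor (iv), E major (V), F major (VI), G# diminished (vii°).
Shared triads with their functions: D minor (ii in C major, iv in A minor); F major (IV in C major, VI in A minor); A minor (vi in C major, i in A minor); B diminished (vii° in C major, ii° in A minor).

Dm, F, Am, Bdim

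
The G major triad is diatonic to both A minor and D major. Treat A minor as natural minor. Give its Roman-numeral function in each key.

VII in A minor; IV in D major

The scale of A minor (natural minor) is A B C D E F G; G is degree 7, and the triad built there (G-B-D) is major, so it is VII.
The scale of D major is D E F♯ G A B C♯; G is degree 4, and the triad built there (G-B-D) is major, so it is IV.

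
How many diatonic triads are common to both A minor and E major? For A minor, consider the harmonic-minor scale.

1

Diatonic triads of A minor (harmonic minor): Am (i), Bdim (ii°), Caug (III+), Dm (iv), E (V), F (VI), G#dim (vii°).
Diatonic triads of E major: E (I), F#m (ii), G#m (iii), A (IV), B (V), C#m (vi), D#dim (vii°).
Matching root and quality in both lists: E.
That gives 1 common triad.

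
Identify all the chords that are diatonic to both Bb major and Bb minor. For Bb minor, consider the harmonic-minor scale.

Triads in Bb major: Bb (I), Cm (ii), Dm (iii), Eb (IV), F (V), Gm (vi), Adim (vii°).
Triads in Bb minor (harmonic minor): Bbm (i), Cdim (ii°), Dbaug (III+), Ebm (iv), F (V), Gb (VI), Adim (vii°).
Shared triads with their functions: F (V in Bb major, V in Bb minor); Adim (vii° in Bb major, vii° in Bb minor).

F, Adim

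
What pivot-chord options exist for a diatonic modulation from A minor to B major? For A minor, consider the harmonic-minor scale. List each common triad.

Triads in A minor (harmonic minor): Am (i), Bdim (ii°), Caug (III+), Dm (iv), E (V), F (VI), G#dim (vii°).
Triads in B major: B (I), C#m (ii), D#m (iii), E (IV), F# (V), G#m (vi), A#dim (vii°).
Shared triads with their functions: E (V in A minor, IV in B major).

E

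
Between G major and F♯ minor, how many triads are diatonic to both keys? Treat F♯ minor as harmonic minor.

Diatonic triads of G major: G major (I), A minor (ii), B minor (iii), C major (IV), D major (V), E minor (vi), F♯ diminished (vii°).
Diatonic triads of F♯ minor (harmonic minor): F♯ minor (i), G♯ diminished (ii°), A augmented (III+), B minor (iv), C♯ major (V), D major (VI), E♯ diminished (vii°).
Matching root and quality in both lists: B minor, D major.
That gives 2 common triads.

2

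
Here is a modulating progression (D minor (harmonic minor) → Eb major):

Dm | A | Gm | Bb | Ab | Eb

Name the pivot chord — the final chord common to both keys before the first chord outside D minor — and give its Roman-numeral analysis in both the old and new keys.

Chords diatonic to D minor: Dm, Edim, Faug, Gm, A, Bb, C#dim.
Reading the progression, the first chord not in that set is Ab, so the modulation leaves D minor there.
The chord immediately before Ab is Bb, which is diatonic to both keys: VI in D minor and V in Eb major.

Bb — VI in D minor, V in Eb major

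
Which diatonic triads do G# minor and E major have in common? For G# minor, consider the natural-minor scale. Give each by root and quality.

Triads in G# minor (natural minor): G#m (i), A#dim (ii°), B (III), C#m (iv), D#m (v), E (VI), F# (VII).
Triads in E major: E (I), F#m (ii), G#m (iii), A (IV), B (V), C#m (vi), D#dim (vii°).
Shared triads with their functions: G#m (i in G# minor, iii in E major); B (III in G# minor, V in E major); C#m (iv in G# minor, vi in E major); E (VI in G# minor, I in E major).

G#m, B, C#m, E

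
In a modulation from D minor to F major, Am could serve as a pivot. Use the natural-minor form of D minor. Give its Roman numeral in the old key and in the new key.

v in D minor; iii in F major

The scale of D minor (natural minor) is D E F G A Bb C; A is degree 5, and the triad built there (A-C-E) is minor, so it is v.
The scale of F major is F G A Bb C D E; A is degree 3, and the triad built there (A-C-E) is minor, so it is iii.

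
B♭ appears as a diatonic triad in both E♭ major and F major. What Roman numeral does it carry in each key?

The scale of E♭ major is E♭ F G A♭ B♭ C D; B♭ is degree 5, and the triad built there (B♭-D-F) is major, so it is V.
The scale of F major is F G A B♭ C D E; B♭ is degree 4, and the triad built there (B♭-D-F) is major, so it is IV.

V in E♭ major; IV in F major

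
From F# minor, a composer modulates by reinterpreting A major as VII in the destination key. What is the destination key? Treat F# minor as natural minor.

B minor

The numeral VII denotes a major triad on scale degree 7. With A on degree 7, the tonic of the new key is B.
Degree 7 carries a major triad in natural-minor keys, so the destination is B minor.
Check: the diatonic triads of B minor (natural minor) are Bm (i), C#dim (ii°), D (III), Em (iv), F#m (v), G (VI), A (VII) — A major is indeed VII.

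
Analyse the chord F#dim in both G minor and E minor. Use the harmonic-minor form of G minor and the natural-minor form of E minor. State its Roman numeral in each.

vii° in G minor; ii° in E minor

The scale of G minor (harmonic minor) is G A Bb C D Eb F#; F# is degree 7, and the triad built there (F#-A-C) is diminished, so it is vii°.
The scale of E minor (natural minor) is E F# G A B C D; F# is degree 2, and the triad built there (F#-A-C) is diminished, so it is ii°.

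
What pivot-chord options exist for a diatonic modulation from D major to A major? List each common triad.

Triads in D major: D major (I), E minor (ii), F# minor (iii), G major (IV), A major (V), B minor (vi), C# diminished (vii°).
Triads in A major: A major (I), B minor (ii), C# minor (iii), D major (IV), E major (V), F# minor (vi), G# diminished (vii°).
Shared triads with their functions: D major (I in D major, IV in A major); F# minor (iii in D major, vi in A major); A major (V in D major, I in A major); B minor (vi in D major, ii in A major).

D, F#m, A, Bm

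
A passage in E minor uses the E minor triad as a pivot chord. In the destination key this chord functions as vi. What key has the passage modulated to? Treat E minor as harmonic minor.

The numeral vi denotes a minor triad on scale degree 6. With E on degree 6, the tonic of the new key is G.
Degree 6 carries a minor triad in major keys, so the destination is G major.
Check: the diatonic triads of G major are G (I), Am (ii), Bm (iii), C (IV), D (V), Em (vi), F#dim (vii°) — E minor is indeed vi.

G major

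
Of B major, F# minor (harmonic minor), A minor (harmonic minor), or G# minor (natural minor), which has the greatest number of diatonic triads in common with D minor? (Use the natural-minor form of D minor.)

Triads of D minor (natural minor): D minor (i), E diminished (ii°), F major (III), G minor (iv), A minor (v), Bb major (VI), C major (VII).
B major shares 0: none.
F# minor (harmonic minor) shares 0: none.
A minor (harmonic minor) shares 3: Dm, F, Am.
G# minor (natural minor) shares 0: none.
The most common triads (3) are shared with A minor.

A minor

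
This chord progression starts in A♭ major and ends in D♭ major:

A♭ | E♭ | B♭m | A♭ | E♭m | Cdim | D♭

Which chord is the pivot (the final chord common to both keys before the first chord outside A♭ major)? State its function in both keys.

Chords diatonic to A♭ major: A♭, B♭m, Cm, D♭, E♭, Fm, Gdim.
Reading the progression, the first chord not in that set is E♭m, so the modulation leaves A♭ major there.
The chord immediately before E♭m is A♭, which is diatonic to both keys: I in A♭ major and V in D♭ major.

A♭ — I in A♭ major, V in D♭ major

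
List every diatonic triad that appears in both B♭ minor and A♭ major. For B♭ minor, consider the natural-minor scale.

Triads in B♭ minor (natural minor): B♭m (i), Cdim (ii°), D♭ (III), E♭m (iv), Fm (v), G♭ (VI), A♭ (VII).
Triads in A♭ major: A♭ (I), B♭m (ii), Cm (iii), D♭ (IV), E♭ (V), Fm (vi), Gdim (vii°).
Shared triads with their functions: B♭m (i in B♭ minor, ii in A♭ major); D♭ (III in B♭ minor, IV in A♭ major); Fm (v in B♭ minor, vi in A♭ major); A♭ (VII in B♭ minor, I in A♭ major).

B♭m, D♭, Fm, A♭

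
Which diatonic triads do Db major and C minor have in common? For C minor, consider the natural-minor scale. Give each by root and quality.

Triads in Db major: Db (I), Ebm (ii), Fm (iii), Gb (IV), Ab (V), Bbm (vi), Cdim (vii°).
Triads in C minor (natural minor): Cm (i), Ddim (ii°), Eb (III), Fm (iv), Gm (v), Ab (VI), Bb (VII).
Shared triads with their functions: Fm (iii in Db major, iv in C minor); Ab (V in Db major, VI in C minor).

Fm, Ab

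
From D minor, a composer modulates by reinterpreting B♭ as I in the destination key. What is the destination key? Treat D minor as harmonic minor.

The numeral I denotes a major triad on scale degree 1. With B♭ on degree 1, the tonic of the new key is B♭.
Degree 1 carries a major triad in major keys, so the destination is B♭ major.
Check: the diatonic triads of B♭ major are B♭ (I), Cm (ii), Dm (iii), E♭ (IV), F (V), Gm (vi), Adim (vii°) — B♭ is indeed I.

B♭ major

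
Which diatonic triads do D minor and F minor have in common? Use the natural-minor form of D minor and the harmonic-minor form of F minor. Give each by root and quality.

Triads in D minor (natural minor): Dm (i), Edim (ii°), F (III), Gm (iv), Am (v), Bb (VI), C (VII).
Triads in F minor (harmonic minor): Fm (i), Gdim (ii°), Abaug (III+), Bbm (iv), C (V), Db (VI), Edim (vii°).
Shared triads with their functions: Edim (ii° in D minor, vii° in F minor); C (VII in D minor, V in F minor).

Edim, C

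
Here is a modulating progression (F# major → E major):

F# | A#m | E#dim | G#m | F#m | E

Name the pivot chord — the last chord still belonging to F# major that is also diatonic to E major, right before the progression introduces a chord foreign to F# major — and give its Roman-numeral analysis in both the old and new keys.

Chords diatonic to F# major: F#, G#m, A#m, B, C#, D#m, E#dim.
Reading the progression, the first chord not in that set is F#m, so the modulation leaves F# major there.
The chord immediately before F#m is G#m, which is diatonic to both keys: ii in F# major and iii in E major.

G#m — ii in F# major, iii in E major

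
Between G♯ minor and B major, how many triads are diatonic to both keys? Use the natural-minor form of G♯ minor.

Diatonic triads of G♯ minor (natural minor): G♯m (i), A♯dim (ii°), B (III), C♯m (iv), D♯m (v), E (VI), F♯ (VII).
Diatonic triads of B major: B (I), C♯m (ii), D♯m (iii), E (IV), F♯ (V), G♯m (vi), A♯dim (vii°).
Matching root and quality in both lists: G♯m, A♯dim, B, C♯m, D♯m, E, F♯.
That gives 7 common triads.

7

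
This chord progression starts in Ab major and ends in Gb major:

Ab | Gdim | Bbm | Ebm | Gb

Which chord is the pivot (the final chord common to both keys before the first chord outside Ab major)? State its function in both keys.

Chords diatonic to Ab major: Ab, Bbm, Cm, Db, Eb, Fm, Gdim.
Reading the progression, the first chord not in that set is Ebm, so the modulation leaves Ab major there.
The chord immediately before Ebm is Bbm, which is diatonic to both keys: ii in Ab major and iii in Gb major.

Bbm — ii in Ab major, iii in Gb major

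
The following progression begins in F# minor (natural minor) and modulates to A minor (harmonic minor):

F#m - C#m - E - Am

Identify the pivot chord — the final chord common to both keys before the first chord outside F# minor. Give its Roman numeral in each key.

Chords diatonic to F# minor: F#m, G#dim, A, Bm, C#m, D, E.
Reading the progression, the first chord not in that set is Am, so the modulation leaves F# minor there.
The chord immediately before Am is E, which is diatonic to both keys: VII in F# minor and V in A minor.

E — VII in F# minor, V in A minor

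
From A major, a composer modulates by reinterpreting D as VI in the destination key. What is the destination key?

The numeral VI denotes a major triad on scale degree 6. With D on degree 6, the tonic of the new key is F#.
Degree 6 carries a major triad in minor keys, so the destination is F# minor.
Check: the diatonic triads of F# minor (natural minor) are F#m (i), G#dim (ii°), A (III), Bm (iv), C#m (v), D (VI), E (VII) — D is indeed VI.

F# minor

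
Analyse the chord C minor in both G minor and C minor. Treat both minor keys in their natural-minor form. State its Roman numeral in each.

The scale of G minor (natural minor) is G A Bb C D Eb F; C is degree 4, and the triad built there (C-Eb-G) is minor, so it is iv.
The scale of C minor (natural minor) is C D Eb F G Ab Bb; C is degree 1, and the triad built there (C-Eb-G) is minor, so it is i.

iv in G minor; i in C minor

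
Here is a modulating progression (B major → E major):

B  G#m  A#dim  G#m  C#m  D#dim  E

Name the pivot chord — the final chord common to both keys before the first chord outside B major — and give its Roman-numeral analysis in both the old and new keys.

Chords diatonic to B major: B, C#m, D#m, E, F#, G#m, A#dim.
Reading the progression, the first chord not in that set is D#dim, so the modulation leaves B major there.
The chord immediately before D#dim is C#m, which is diatonic to both keys: ii in B major and vi in E major.

C#m — ii in B major, vi in E major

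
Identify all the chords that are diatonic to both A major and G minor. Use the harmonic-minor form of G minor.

Triads in A major: A major (I), B minor (ii), C# minor (iii), D major (IV), E major (V), F# minor (vi), G# diminished (vii°).
Triads in G minor (harmonic minor): G minor (i), A diminished (ii°), Bb augmented (III+), C minor (iv), D major (V), Eb major (VI), F# diminished (vii°).
Shared triads with their functions: D major (IV in A major, V in G minor).

D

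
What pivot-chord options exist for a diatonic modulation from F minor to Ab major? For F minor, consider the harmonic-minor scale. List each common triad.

Triads in F minor (harmonic minor): Fm (i), Gdim (ii°), Abaug (III+), Bbm (iv), C (V), Db (VI), Edim (vii°).
Triads in Ab major: Ab (I), Bbm (ii), Cm (iii), Db (IV), Eb (V), Fm (vi), Gdim (vii°).
Shared triads with their functions: Fm (i in F minor, vi in Ab major); Gdim (ii° in F minor, vii° in Ab major); Bbm (iv in F minor, ii in Ab major); Db (VI in F minor, IV in Ab major).

Fm, Gdim, Bbm, Db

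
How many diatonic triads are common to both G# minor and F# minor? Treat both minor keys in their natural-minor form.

2

Diatonic triads of G# minor (natural minor): G#m (i), A#dim (ii°), B (III), C#m (iv), D#m (v), E (VI), F# (VII).
Diatonic triads of F# minor (natural minor): F#m (i), G#dim (ii°), A (III), Bm (iv), C#m (v), D (VI), E (VII).
Matching root and quality in both lists: C#m, E.
That gives 2 common triads.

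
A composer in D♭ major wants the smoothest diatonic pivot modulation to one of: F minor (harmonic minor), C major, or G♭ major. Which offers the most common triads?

G♭ major

Triads of D♭ major: D♭ (I), E♭m (ii), Fm (iii), G♭ (IV), A♭ (V), B♭m (vi), Cdim (vii°).
F minor (harmonic minor) shares 3: D♭, Fm, B♭m.
C major shares 0: none.
G♭ major shares 4: D♭, E♭m, G♭, B♭m.
The most common triads (4) are shared with G♭ major.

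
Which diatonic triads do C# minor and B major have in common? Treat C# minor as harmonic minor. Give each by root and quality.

Triads in C# minor (harmonic minor): C# minor (i), D# diminished (ii°), E augmented (III+), F# minor (iv), G# major (V), A major (VI), B# diminished (vii°).
Triads in B major: B major (I), C# minor (ii), D# minor (iii), E major (IV), F# major (V), G# minor (vi), A# diminished (vii°).
Shared triads with their functions: C# minor (i in C# minor, ii in B major).

C#m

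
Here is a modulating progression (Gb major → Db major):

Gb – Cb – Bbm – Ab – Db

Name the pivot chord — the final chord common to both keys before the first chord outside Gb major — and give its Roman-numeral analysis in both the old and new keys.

Chords diatonic to Gb major: Gb, Abm, Bbm, Cb, Db, Ebm, Fdim.
Reading the progression, the first chord not in that set is Ab, so the modulation leaves Gb major there.
The chord immediately before Ab is Bbm, which is diatonic to both keys: iii in Gb major and vi in Db major.

Bbm — iii in Gb major, vi in Db major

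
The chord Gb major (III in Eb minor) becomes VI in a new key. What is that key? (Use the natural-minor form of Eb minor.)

The numeral VI denotes a major triad on scale degree 6. With Gb on degree 6, the tonic of the new key is Bb.
Degree 6 carries a major triad in minor keys, so the destination is Bb minor.
Check: the diatonic triads of Bb minor (natural minor) are Bbm (i), Cdim (ii°), Db (III), Ebm (iv), Fm (v), Gb (VI), Ab (VII) — Gb major is indeed VI.

Bb minor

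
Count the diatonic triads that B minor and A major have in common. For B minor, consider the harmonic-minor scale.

1

Diatonic triads of B minor (harmonic minor): Bm (i), C♯dim (ii°), Daug (III+), Em (iv), F♯ (V), G (VI), A♯dim (vii°).
Diatonic triads of A major: A (I), Bm (ii), C♯m (iii), D (IV), E (V), F♯m (vi), G♯dim (vii°).
Matching root and quality in both lists: Bm.
That gives 1 common triad.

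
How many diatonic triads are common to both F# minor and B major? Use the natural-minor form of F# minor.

Diatonic triads of F# minor (natural minor): F#m (i), G#dim (ii°), A (III), Bm (iv), C#m (v), D (VI), E (VII).
Diatonic triads of B major: B (I), C#m (ii), D#m (iii), E (IV), F# (V), G#m (vi), A#dim (vii°).
Matching root and quality in both lists: C#m, E.
That gives 2 common triads.

2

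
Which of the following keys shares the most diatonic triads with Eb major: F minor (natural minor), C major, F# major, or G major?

Triads of Eb major: Eb major (I), F minor (ii), G minor (iii), Ab major (IV), Bb major (V), C minor (vi), D diminished (vii°).
F minor (natural minor) shares 4: Eb, Fm, Ab, Cm.
C major shares 0: none.
F# major shares 0: none.
G major shares 0: none.
The most common triads (4) are shared with F minor.

F minor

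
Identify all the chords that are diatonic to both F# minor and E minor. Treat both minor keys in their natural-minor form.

Bm, D

Triads in F# minor (natural minor): F#m (i), G#dim (ii°), A (III), Bm (iv), C#m (v), D (VI), E (VII).
Triads in E minor (natural minor): Em (i), F#dim (ii°), G (III), Am (iv), Bm (v), C (VI), D (VII).
Shared triads with their functions: Bm (iv in F# minor, v in E minor); D (VI in F# minor, VII in E minor).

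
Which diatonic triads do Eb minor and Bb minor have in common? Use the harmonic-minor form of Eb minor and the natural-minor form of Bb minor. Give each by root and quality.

Triads in Eb minor (harmonic minor): Ebm (i), Fdim (ii°), Gbaug (III+), Abm (iv), Bb (V), Cb (VI), Ddim (vii°).
Triads in Bb minor (natural minor): Bbm (i), Cdim (ii°), Db (III), Ebm (iv), Fm (v), Gb (VI), Ab (VII).
Shared triads with their functions: Ebm (i in Eb minor, iv in Bb minor).

Ebm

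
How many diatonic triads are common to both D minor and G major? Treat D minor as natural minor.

2

Diatonic triads of D minor (natural minor): D minor (i), E diminished (ii°), F major (III), G minor (iv), A minor (v), Bb major (VI), C major (VII).
Diatonic triads of G major: G major (I), A minor (ii), B minor (iii), C major (IV), D major (V), E minor (vi), F# diminished (vii°).
Matching root and quality in both lists: A minor, C major.
That gives 2 common triads.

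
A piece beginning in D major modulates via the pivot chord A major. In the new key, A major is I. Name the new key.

The numeral I denotes a major triad on scale degree 1. With A on degree 1, the tonic of the new key is A.
Degree 1 carries a major triad in major keys, so the destination is A major.
Check: the diatonic triads of A major are A (I), Bm (ii), C#m (iii), D (IV), E (V), F#m (vi), G#dim (vii°) — A major is indeed I.

A major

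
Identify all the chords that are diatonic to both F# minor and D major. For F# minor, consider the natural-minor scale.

F#m, A, Bm, D

Triads in F# minor (natural minor): F#m (i), G#dim (ii°), A (III), Bm (iv), C#m (v), D (VI), E (VII).
Triads in D major: D (I), Em (ii), F#m (iii), G (IV), A (V), Bm (vi), C#dim (vii°).
Shared triads with their functions: F#m (i in F# minor, iii in D major); A (III in F# minor, V in D major); Bm (iv in F# minor, vi in D major); D (VI in F# minor, I in D major).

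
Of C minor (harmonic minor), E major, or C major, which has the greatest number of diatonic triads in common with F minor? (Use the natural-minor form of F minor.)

Triads of F minor (natural minor): Fm (i), Gdim (ii°), A♭ (III), B♭m (iv), Cm (v), D♭ (VI), E♭ (VII).
C minor (harmonic minor) shares 3: Fm, A♭, Cm.
E major shares 0: none.
C major shares 0: none.
The most common triads (3) are shared with C minor.

C minor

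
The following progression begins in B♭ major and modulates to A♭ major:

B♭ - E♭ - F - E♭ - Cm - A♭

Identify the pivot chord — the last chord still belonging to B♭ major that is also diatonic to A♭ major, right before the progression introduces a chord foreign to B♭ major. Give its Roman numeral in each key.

Chords diatonic to B♭ major: B♭, Cm, Dm, E♭, F, Gm, Adim.
Reading the progression, the first chord not in that set is A♭, so the modulation leaves B♭ major there.
The chord immediately before A♭ is Cm, which is diatonic to both keys: ii in B♭ major and iii in A♭ major.

Cm — ii in B♭ major, iii in A♭ major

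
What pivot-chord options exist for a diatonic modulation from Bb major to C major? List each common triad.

Triads in Bb major: Bb major (I), C minor (ii), D minor (iii), Eb major (IV), F major (V), G minor (vi), A diminished (vii°).
Triads in C major: C major (I), D minor (ii), E minor (iii), F major (IV), G major (V), A minor (vi), B diminished (vii°).
Shared triads with their functions: D minor (iii in Bb major, ii in C major); F major (V in Bb major, IV in C major).

Dm, F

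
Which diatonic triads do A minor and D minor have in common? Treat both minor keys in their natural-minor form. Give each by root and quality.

Triads in A minor (natural minor): Am (i), Bdim (ii°), C (III), Dm (iv), Em (v), F (VI), G (VII).
Triads in D minor (natural minor): Dm (i), Edim (ii°), F (III), Gm (iv), Am (v), B♭ (VI), C (VII).
Shared triads with their functions: Am (i in A minor, v in D minor); C (III in A minor, VII in D minor); Dm (iv in A minor, i in D minor); F (VI in A minor, III in D minor).

Am, C, Dm, F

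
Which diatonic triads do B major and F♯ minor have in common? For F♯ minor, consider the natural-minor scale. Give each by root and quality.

Triads in B major: B major (I), C♯ minor (ii), D♯ minor (iii), E major (IV), F♯ major (V), G♯ minor (vi), A♯ diminished (vii°).
Triads in F♯ minor (natural minor): F♯ minor (i), G♯ diminished (ii°), A major (III), B minor (iv), C♯ minor (v), D major (VI), E major (VII).
Shared triads with their functions: C♯ minor (ii in B major, v in F♯ minor); E major (IV in B major, VII in F♯ minor).

C♯m, E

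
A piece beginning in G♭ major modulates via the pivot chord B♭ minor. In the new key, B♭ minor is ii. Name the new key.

A♭ major

The numeral ii denotes a minor triad on scale degree 2. With B♭ on degree 2, the tonic of the new key is A♭.
Degree 2 carries a minor triad in major keys, so the destination is A♭ major.
Check: the diatonic triads of A♭ major are A♭ (I), B♭m (ii), Cm (iii), D♭ (IV), E♭ (V), Fm (vi), Gdim (vii°) — B♭ minor is indeed ii.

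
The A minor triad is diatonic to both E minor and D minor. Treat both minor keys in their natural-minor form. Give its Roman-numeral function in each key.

iv in E minor; v in D minor

The scale of E minor (natural minor) is E F# G A B C D; A is degree 4, and the triad built there (A-C-E) is minor, so it is iv.
The scale of D minor (natural minor) is D E F G A Bb C; A is degree 5, and the triad built there (A-C-E) is minor, so it is v.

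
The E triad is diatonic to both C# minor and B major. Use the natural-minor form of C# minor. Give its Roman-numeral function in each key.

The scale of C# minor (natural minor) is C# D# E F# G# A B; E is degree 3, and the triad built there (E-G#-B) is major, so it is III.
The scale of B major is B C# D# E F# G# A#; E is degree 4, and the triad built there (E-G#-B) is major, so it is IV.

III in C# minor; IV in B major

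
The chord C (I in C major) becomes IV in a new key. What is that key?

The numeral IV denotes a major triad on scale degree 4. With C on degree 4, the tonic of the new key is G.
Degree 4 carries a major triad in major keys, so the destination is G major.
Check: the diatonic triads of G major are G (I), Am (ii), Bm (iii), C (IV), D (V), Em (vi), F#dim (vii°) — C is indeed IV.

G major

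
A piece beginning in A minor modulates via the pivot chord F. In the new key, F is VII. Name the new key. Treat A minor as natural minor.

The numeral VII denotes a major triad on scale degree 7. With F on degree 7, the tonic of the new key is G.
Degree 7 carries a major triad in natural-minor keys, so the destination is G minor.
Check: the diatonic triads of G minor (natural minor) are Gm (i), Adim (ii°), Bb (III), Cm (iv), Dm (v), Eb (VI), F (VII) — F is indeed VII.

G minor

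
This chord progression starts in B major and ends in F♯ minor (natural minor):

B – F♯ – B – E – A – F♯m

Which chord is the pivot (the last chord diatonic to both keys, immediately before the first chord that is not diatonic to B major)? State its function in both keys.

Chords diatonic to B major: B, C♯m, D♯m, E, F♯, G♯m, A♯dim.
Reading the progression, the first chord not in that set is A, so the modulation leaves B major there.
The chord immediately before A is E, which is diatonic to both keys: IV in B major and VII in F♯ minor.

E — IV in B major, VII in F♯ minor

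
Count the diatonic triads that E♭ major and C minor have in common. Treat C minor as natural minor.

7

Diatonic triads of E♭ major: E♭ (I), Fm (ii), Gm (iii), A♭ (IV), B♭ (V), Cm (vi), Ddim (vii°).
Diatonic triads of C minor (natural minor): Cm (i), Ddim (ii°), E♭ (III), Fm (iv), Gm (v), A♭ (VI), B♭ (VII).
Matching root and quality in both lists: E♭, Fm, Gm, A♭, B♭, Cm, Ddim.
That gives 7 common triads.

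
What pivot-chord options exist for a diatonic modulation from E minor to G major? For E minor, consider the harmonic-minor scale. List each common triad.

Triads in E minor (harmonic minor): Em (i), F♯dim (ii°), Gaug (III+), Am (iv), B (V), C (VI), D♯dim (vii°).
Triads in G major: G (I), Am (ii), Bm (iii), C (IV), D (V), Em (vi), F♯dim (vii°).
Shared triads with their functions: Em (i in E minor, vi in G major); F♯dim (ii° in E minor, vii° in G major); Am (iv in E minor, ii in G major); C (VI in E minor, IV in G major).

Em, F♯dim, Am, C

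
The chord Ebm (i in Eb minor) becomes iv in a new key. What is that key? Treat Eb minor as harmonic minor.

The numeral iv denotes a minor triad on scale degree 4. With Eb on degree 4, the tonic of the new key is Bb.
Degree 4 carries a minor triad in minor keys, so the destination is Bb minor.
Check: the diatonic triads of Bb minor (natural minor) are Bbm (i), Cdim (ii°), Db (III), Ebm (iv), Fm (v), Gb (VI), Ab (VII) — Ebm is indeed iv.

Bb minor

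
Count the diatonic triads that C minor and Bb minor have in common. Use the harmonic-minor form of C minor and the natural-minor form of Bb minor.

2

Diatonic triads of C minor (harmonic minor): Cm (i), Ddim (ii°), Ebaug (III+), Fm (iv), G (V), Ab (VI), Bdim (vii°).
Diatonic triads of Bb minor (natural minor): Bbm (i), Cdim (ii°), Db (III), Ebm (iv), Fm (v), Gb (VI), Ab (VII).
Matching root and quality in both lists: Fm, Ab.
That gives 2 common triads.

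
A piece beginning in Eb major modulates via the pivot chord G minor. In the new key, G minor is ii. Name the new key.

The numeral ii denotes a minor triad on scale degree 2. With G on degree 2, the tonic of the new key is F.
Degree 2 carries a minor triad in major keys, so the destination is F major.
Check: the diatonic triads of F major are F (I), Gm (ii), Am (iii), Bb (IV), C (V), Dm (vi), Edim (vii°) — G minor is indeed ii.

F major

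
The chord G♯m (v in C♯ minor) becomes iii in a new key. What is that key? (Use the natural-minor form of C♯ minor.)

E major

The numeral iii denotes a minor triad on scale degree 3. With G♯ on degree 3, the tonic of the new key is E.
Degree 3 carries a minor triad in major keys, so the destination is E major.
Check: the diatonic triads of E major are E (I), F♯m (ii), G♯m (iii), A (IV), B (V), C♯m (vi), D♯dim (vii°) — G♯m is indeed iii.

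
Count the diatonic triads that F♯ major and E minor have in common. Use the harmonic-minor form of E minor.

Diatonic triads of F♯ major: F♯ (I), G♯m (ii), A♯m (iii), B (IV), C♯ (V), D♯m (vi), E♯dim (vii°).
Diatonic triads of E minor (harmonic minor): Em (i), F♯dim (ii°), Gaug (III+), Am (iv), B (V), C (VI), D♯dim (vii°).
Matching root and quality in both lists: B.
That gives 1 common triad.

1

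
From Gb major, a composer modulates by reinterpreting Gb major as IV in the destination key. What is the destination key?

Db major

The numeral IV denotes a major triad on scale degree 4. With Gb on degree 4, the tonic of the new key is Db.
Degree 4 carries a major triad in major keys, so the destination is Db major.
Check: the diatonic triads of Db major are Db (I), Ebm (ii), Fm (iii), Gb (IV), Ab (V), Bbm (vi), Cdim (vii°) — Gb major is indeed IV.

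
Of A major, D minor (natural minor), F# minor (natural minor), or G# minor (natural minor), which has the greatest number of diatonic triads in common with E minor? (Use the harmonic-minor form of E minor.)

Triads of E minor (harmonic minor): E minor (i), F# diminished (ii°), G augmented (III+), A minor (iv), B major (V), C major (VI), D# diminished (vii°).
A major shares 0: none.
D minor (natural minor) shares 2: Am, C.
F# minor (natural minor) shares 0: none.
G# minor (natural minor) shares 1: B.
The most common triads (2) are shared with D minor.

D minor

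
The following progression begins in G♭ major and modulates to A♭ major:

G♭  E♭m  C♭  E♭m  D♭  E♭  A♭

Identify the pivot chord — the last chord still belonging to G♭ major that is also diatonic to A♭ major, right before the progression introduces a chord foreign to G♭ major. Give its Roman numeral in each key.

Chords diatonic to G♭ major: G♭, A♭m, B♭m, C♭, D♭, E♭m, Fdim.
Reading the progression, the first chord not in that set is E♭, so the modulation leaves G♭ major there.
The chord immediately before E♭ is D♭, which is diatonic to both keys: V in G♭ major and IV in A♭ major.

D♭ — V in G♭ major, IV in A♭ major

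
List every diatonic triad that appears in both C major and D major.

Em, G

Triads in C major: C major (I), D minor (ii), E minor (iii), F major (IV), G major (V), A minor (vi), B diminished (vii°).
Triads in D major: D major (I), E minor (ii), F# minor (iii), G major (IV), A major (V), B minor (vi), C# diminished (vii°).
Shared triads with their functions: E minor (iii in C major, ii in D major); G major (V in C major, IV in D major).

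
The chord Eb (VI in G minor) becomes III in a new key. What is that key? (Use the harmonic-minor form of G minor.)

C minor

The numeral III denotes a major triad on scale degree 3. With Eb on degree 3, the tonic of the new key is C.
Degree 3 carries a major triad in natural-minor keys, so the destination is C minor.
Check: the diatonic triads of C minor (natural minor) are Cm (i), Ddim (ii°), Eb (III), Fm (iv), Gm (v), Ab (VI), Bb (VII) — Eb is indeed III.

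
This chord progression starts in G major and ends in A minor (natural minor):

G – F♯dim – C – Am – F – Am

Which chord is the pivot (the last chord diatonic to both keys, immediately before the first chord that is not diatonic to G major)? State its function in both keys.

Chords diatonic to G major: G, Am, Bm, C, D, Em, F♯dim.
Reading the progression, the first chord not in that set is F, so the modulation leaves G major there.
The chord immediately before F is Am, which is diatonic to both keys: ii in G major and i in A minor.

Am — ii in G major, i in A minor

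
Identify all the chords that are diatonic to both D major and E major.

Triads in D major: D major (I), E minor (ii), F♯ minor (iii), G major (IV), A major (V), B minor (vi), C♯ diminished (vii°).
Triads in E major: E major (I), F♯ minor (ii), G♯ minor (iii), A major (IV), B major (V), C♯ minor (vi), D♯ diminished (vii°).
Shared triads with their functions: F♯ minor (iii in D major, ii in E major); A major (V in D major, IV in E major).

F♯m, A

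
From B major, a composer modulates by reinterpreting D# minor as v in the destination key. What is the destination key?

G# minor

The numeral v denotes a minor triad on scale degree 5. With D# on degree 5, the tonic of the new key is G#.
Degree 5 carries a minor triad in natural-minor keys, so the destination is G# minor.
Check: the diatonic triads of G# minor (natural minor) are G#m (i), A#dim (ii°), B (III), C#m (iv), D#m (v), E (VI), F# (VII) — D# minor is indeed v.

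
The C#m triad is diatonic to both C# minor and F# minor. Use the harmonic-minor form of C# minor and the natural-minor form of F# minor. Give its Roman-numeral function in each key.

The scale of C# minor (harmonic minor) is C# D# E F# G# A B#; C# is degree 1, and the triad built there (C#-E-G#) is minor, so it is i.
The scale of F# minor (natural minor) is F# G# A B C# D E; C# is degree 5, and the triad built there (C#-E-G#) is minor, so it is v.

i in C# minor; v in F# minor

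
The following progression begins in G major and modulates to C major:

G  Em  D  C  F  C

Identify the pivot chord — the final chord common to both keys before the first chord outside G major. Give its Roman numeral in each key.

C — IV in G major, I in C major

Chords diatonic to G major: G, Am, Bm, C, D, Em, F#dim.
Reading the progression, the first chord not in that set is F, so the modulation leaves G major there.
The chord immediately before F is C, which is diatonic to both keys: IV in G major and I in C major.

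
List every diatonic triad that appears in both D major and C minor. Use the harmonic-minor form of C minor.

G

Triads in D major: D (I), Em (ii), F#m (iii), G (IV), A (V), Bm (vi), C#dim (vii°).
Triads in C minor (harmonic minor): Cm (i), Ddim (ii°), Ebaug (III+), Fm (iv), G (V), Ab (VI), Bdim (vii°).
Shared triads with their functions: G (IV in D major, V in C minor).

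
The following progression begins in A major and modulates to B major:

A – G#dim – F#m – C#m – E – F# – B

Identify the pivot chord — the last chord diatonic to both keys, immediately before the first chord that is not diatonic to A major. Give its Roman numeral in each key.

E — V in A major, IV in B major

Chords diatonic to A major: A, Bm, C#m, D, E, F#m, G#dim.
Reading the progression, the first chord not in that set is F#, so the modulation leaves A major there.
The chord immediately before F# is E, which is diatonic to both keys: V in A major and IV in B major.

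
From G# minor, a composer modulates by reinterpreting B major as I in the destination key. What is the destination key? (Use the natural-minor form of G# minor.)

B major

The numeral I denotes a major triad on scale degree 1. With B on degree 1, the tonic of the new key is B.
Degree 1 carries a major triad in major keys, so the destination is B major.
Check: the diatonic triads of B major are B (I), C#m (ii), D#m (iii), E (IV), F# (V), G#m (vi), A#dim (vii°) — B major is indeed I.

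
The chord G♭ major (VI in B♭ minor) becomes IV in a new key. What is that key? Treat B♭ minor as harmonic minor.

D♭ major

The numeral IV denotes a major triad on scale degree 4. With G♭ on degree 4, the tonic of the new key is D♭.
Degree 4 carries a major triad in major keys, so the destination is D♭ major.
Check: the diatonic triads of D♭ major are D♭ (I), E♭m (ii), Fm (iii), G♭ (IV), A♭ (V), B♭m (vi), Cdim (vii°) — G♭ major is indeed IV.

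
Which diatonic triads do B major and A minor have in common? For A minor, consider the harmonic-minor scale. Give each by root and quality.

Triads in B major: B (I), C#m (ii), D#m (iii), E (IV), F# (V), G#m (vi), A#dim (vii°).
Triads in A minor (harmonic minor): Am (i), Bdim (ii°), Caug (III+), Dm (iv), E (V), F (VI), G#dim (vii°).
Shared triads with their functions: E (IV in B major, V in A minor).

E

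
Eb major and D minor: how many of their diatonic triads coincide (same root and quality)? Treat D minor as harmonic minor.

Diatonic triads of Eb major: Eb major (I), F minor (ii), G minor (iii), Ab major (IV), Bb major (V), C minor (vi), D diminished (vii°).
Diatonic triads of D minor (harmonic minor): D minor (i), E diminished (ii°), F augmented (III+), G minor (iv), A major (V), Bb major (VI), C# diminished (vii°).
Matching root and quality in both lists: G minor, Bb major.
That gives 2 common triads.

2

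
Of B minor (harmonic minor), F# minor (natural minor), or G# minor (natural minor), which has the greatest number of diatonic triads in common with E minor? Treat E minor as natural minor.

B minor

Triads of E minor (natural minor): Em (i), F#dim (ii°), G (III), Am (iv), Bm (v), C (VI), D (VII).
B minor (harmonic minor) shares 3: Em, G, Bm.
F# minor (natural minor) shares 2: Bm, D.
G# minor (natural minor) shares 0: none.
The most common triads (3) are shared with B minor.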